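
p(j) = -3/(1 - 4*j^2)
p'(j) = -24*j/(1 - 4*j^2)^2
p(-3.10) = 0.08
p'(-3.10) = 0.05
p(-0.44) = -13.30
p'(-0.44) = 207.48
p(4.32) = 0.04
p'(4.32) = -0.02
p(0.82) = 1.78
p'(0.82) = -6.89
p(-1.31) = 0.51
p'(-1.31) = 0.91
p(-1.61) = 0.32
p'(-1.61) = 0.44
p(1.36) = 0.47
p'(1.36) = -0.80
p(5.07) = 0.03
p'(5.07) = -0.01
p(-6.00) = 0.02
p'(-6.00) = 0.01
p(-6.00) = 0.02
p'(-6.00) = 0.01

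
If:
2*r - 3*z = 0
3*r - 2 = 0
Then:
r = 2/3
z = 4/9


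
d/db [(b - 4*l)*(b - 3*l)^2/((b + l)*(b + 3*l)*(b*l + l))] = (b - 3*l)*((-b + 4*l)*(b + 1)*(b - 3*l)*(b + l) + (-b + 4*l)*(b + 1)*(b - 3*l)*(b + 3*l) + (b + 1)*(b + l)*(b + 3*l)*(3*b - 11*l) - (b - 4*l)*(b - 3*l)*(b + l)*(b + 3*l))/(l*(b + 1)^2*(b + l)^2*(b + 3*l)^2)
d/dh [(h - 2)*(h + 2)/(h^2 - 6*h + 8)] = -6/(h^2 - 8*h + 16)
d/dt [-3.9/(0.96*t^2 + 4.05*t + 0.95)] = (7.488*t + 15.795)/(0.96*t^2 + 4.05*t + 0.95)^2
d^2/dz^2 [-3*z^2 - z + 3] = -6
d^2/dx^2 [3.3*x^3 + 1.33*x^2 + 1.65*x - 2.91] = 19.8*x + 2.66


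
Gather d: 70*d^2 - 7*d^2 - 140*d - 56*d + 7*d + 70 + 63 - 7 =63*d^2 - 189*d + 126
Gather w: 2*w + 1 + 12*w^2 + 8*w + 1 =12*w^2 + 10*w + 2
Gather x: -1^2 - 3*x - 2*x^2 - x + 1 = -2*x^2 - 4*x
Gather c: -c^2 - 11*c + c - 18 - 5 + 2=-c^2 - 10*c - 21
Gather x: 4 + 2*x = 2*x + 4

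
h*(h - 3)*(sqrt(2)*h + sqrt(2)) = sqrt(2)*h^3 - 2*sqrt(2)*h^2 - 3*sqrt(2)*h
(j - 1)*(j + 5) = j^2 + 4*j - 5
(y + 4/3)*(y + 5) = y^2 + 19*y/3 + 20/3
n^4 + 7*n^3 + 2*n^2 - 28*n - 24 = (n - 2)*(n + 1)*(n + 2)*(n + 6)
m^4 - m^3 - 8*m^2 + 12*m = m*(m - 2)^2*(m + 3)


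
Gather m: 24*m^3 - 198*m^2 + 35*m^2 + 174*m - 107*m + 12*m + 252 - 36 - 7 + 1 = 24*m^3 - 163*m^2 + 79*m + 210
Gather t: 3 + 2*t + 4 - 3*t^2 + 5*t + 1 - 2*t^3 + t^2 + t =-2*t^3 - 2*t^2 + 8*t + 8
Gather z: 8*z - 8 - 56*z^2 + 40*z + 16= -56*z^2 + 48*z + 8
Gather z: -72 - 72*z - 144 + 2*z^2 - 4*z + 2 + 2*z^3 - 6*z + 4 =2*z^3 + 2*z^2 - 82*z - 210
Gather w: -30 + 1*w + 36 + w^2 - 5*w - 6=w^2 - 4*w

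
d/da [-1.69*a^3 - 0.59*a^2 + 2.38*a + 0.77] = -5.07*a^2 - 1.18*a + 2.38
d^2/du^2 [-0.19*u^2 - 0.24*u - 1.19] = -0.380000000000000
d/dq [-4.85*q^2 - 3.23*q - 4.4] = -9.7*q - 3.23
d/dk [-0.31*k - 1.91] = -0.310000000000000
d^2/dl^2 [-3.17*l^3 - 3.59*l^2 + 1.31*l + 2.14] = -19.02*l - 7.18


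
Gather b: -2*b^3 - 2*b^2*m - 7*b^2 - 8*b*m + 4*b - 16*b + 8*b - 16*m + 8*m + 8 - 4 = -2*b^3 + b^2*(-2*m - 7) + b*(-8*m - 4) - 8*m + 4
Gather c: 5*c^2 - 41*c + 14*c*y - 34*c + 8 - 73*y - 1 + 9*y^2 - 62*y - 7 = 5*c^2 + c*(14*y - 75) + 9*y^2 - 135*y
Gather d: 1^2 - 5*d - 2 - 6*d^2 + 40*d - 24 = -6*d^2 + 35*d - 25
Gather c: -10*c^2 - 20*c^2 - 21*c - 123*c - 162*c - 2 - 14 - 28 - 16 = -30*c^2 - 306*c - 60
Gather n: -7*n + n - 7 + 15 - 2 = 6 - 6*n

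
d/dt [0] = 0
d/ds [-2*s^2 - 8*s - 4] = -4*s - 8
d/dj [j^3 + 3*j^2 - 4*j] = 3*j^2 + 6*j - 4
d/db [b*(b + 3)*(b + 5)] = 3*b^2 + 16*b + 15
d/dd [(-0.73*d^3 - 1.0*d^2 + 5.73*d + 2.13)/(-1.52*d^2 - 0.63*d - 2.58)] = (1.1096*d^4 + 0.9198*d^3 + 14.9898*d^2 + 11.6352*d - 13.4415)/(2.3104*d^4 + 1.9152*d^3 + 8.2401*d^2 + 3.2508*d + 6.6564)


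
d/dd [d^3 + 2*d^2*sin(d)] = d*(2*d*cos(d) + 3*d + 4*sin(d))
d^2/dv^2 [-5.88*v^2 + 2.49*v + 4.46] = -11.7600000000000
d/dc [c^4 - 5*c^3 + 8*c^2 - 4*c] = 4*c^3 - 15*c^2 + 16*c - 4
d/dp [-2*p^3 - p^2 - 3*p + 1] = -6*p^2 - 2*p - 3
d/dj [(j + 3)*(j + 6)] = 2*j + 9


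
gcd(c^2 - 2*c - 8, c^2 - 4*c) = c - 4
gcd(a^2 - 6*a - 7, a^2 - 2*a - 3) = a + 1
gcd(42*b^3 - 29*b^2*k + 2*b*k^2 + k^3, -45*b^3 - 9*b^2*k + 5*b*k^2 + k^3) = 3*b - k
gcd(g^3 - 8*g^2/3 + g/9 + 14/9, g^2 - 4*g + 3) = g - 1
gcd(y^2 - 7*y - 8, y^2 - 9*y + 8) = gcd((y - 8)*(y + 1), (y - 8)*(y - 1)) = y - 8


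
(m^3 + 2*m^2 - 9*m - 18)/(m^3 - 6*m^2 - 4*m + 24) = (m^2 - 9)/(m^2 - 8*m + 12)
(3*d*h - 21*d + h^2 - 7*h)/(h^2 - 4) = (3*d*h - 21*d + h^2 - 7*h)/(h^2 - 4)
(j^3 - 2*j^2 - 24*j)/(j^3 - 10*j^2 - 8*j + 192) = j/(j - 8)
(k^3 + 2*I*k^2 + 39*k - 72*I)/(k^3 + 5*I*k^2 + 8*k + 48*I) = (k^2 + 5*I*k + 24)/(k^2 + 8*I*k - 16)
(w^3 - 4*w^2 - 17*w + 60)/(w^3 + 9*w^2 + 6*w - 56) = (w^2 - 8*w + 15)/(w^2 + 5*w - 14)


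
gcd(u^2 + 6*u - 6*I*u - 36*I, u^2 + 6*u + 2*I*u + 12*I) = u + 6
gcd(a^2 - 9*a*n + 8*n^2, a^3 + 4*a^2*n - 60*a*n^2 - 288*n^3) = a - 8*n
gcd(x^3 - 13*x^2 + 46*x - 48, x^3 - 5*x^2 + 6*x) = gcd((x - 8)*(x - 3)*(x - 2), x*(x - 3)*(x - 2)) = x^2 - 5*x + 6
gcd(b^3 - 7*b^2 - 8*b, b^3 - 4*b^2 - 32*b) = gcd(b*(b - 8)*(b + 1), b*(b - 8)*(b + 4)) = b^2 - 8*b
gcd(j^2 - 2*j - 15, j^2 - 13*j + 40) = j - 5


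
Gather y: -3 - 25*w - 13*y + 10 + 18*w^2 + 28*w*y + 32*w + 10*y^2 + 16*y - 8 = 18*w^2 + 7*w + 10*y^2 + y*(28*w + 3) - 1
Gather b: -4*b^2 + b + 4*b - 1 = -4*b^2 + 5*b - 1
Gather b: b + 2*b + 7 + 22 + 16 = 3*b + 45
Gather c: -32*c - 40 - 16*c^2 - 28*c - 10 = -16*c^2 - 60*c - 50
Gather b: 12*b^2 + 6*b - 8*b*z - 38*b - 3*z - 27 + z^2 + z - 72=12*b^2 + b*(-8*z - 32) + z^2 - 2*z - 99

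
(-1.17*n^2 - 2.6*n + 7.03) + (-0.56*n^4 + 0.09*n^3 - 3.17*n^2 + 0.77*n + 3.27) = -0.56*n^4 + 0.09*n^3 - 4.34*n^2 - 1.83*n + 10.3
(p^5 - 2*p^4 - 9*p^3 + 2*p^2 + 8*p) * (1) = p^5 - 2*p^4 - 9*p^3 + 2*p^2 + 8*p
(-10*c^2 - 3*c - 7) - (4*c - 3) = -10*c^2 - 7*c - 4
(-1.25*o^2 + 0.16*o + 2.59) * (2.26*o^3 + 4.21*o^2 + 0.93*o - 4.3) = -2.825*o^5 - 4.9009*o^4 + 5.3645*o^3 + 16.4277*o^2 + 1.7207*o - 11.137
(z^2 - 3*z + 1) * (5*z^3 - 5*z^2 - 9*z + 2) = 5*z^5 - 20*z^4 + 11*z^3 + 24*z^2 - 15*z + 2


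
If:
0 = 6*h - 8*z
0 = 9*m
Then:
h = 4*z/3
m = 0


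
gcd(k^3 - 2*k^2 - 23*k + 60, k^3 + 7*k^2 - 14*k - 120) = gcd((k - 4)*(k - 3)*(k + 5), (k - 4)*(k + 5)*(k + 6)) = k^2 + k - 20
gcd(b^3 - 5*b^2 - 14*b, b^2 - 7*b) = b^2 - 7*b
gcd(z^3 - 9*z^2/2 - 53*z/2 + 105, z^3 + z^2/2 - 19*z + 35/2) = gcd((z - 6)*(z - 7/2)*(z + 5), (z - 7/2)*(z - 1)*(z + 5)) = z^2 + 3*z/2 - 35/2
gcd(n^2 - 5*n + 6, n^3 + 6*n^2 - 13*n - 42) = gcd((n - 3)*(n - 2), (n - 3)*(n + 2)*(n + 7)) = n - 3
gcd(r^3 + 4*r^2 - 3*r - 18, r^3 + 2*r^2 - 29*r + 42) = r - 2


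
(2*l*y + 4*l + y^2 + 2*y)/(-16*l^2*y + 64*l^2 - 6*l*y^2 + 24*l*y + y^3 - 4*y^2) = (y + 2)/(-8*l*y + 32*l + y^2 - 4*y)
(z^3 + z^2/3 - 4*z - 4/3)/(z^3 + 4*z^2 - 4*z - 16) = (z + 1/3)/(z + 4)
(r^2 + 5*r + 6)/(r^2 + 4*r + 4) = (r + 3)/(r + 2)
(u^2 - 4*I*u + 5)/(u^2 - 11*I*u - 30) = (u + I)/(u - 6*I)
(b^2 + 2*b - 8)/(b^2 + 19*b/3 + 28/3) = 3*(b - 2)/(3*b + 7)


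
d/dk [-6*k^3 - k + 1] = -18*k^2 - 1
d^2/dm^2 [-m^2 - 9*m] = -2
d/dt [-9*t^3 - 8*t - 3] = -27*t^2 - 8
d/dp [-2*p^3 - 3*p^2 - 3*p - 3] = -6*p^2 - 6*p - 3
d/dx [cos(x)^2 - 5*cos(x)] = (5 - 2*cos(x))*sin(x)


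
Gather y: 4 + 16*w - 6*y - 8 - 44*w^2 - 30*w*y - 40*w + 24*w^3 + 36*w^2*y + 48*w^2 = 24*w^3 + 4*w^2 - 24*w + y*(36*w^2 - 30*w - 6) - 4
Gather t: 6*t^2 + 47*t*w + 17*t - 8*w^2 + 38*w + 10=6*t^2 + t*(47*w + 17) - 8*w^2 + 38*w + 10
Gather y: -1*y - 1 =-y - 1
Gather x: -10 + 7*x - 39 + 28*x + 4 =35*x - 45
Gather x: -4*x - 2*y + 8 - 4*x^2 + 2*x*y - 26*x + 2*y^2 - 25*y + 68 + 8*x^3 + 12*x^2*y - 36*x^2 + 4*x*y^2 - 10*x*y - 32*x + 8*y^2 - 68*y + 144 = 8*x^3 + x^2*(12*y - 40) + x*(4*y^2 - 8*y - 62) + 10*y^2 - 95*y + 220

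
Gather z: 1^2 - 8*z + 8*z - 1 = 0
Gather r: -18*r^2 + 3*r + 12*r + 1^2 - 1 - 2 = -18*r^2 + 15*r - 2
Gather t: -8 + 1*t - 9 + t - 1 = 2*t - 18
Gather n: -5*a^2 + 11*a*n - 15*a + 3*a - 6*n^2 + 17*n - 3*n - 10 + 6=-5*a^2 - 12*a - 6*n^2 + n*(11*a + 14) - 4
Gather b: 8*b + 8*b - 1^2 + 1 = 16*b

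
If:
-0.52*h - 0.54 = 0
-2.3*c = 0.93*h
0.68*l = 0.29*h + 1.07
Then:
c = 0.42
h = -1.04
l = 1.13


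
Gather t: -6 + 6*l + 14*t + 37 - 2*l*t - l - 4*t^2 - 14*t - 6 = -2*l*t + 5*l - 4*t^2 + 25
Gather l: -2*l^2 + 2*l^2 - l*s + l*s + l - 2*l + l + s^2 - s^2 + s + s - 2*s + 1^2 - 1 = 0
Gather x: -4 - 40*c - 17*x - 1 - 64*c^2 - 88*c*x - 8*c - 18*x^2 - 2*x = -64*c^2 - 48*c - 18*x^2 + x*(-88*c - 19) - 5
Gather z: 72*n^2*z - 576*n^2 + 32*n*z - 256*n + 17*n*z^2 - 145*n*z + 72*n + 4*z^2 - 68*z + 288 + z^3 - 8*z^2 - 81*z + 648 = -576*n^2 - 184*n + z^3 + z^2*(17*n - 4) + z*(72*n^2 - 113*n - 149) + 936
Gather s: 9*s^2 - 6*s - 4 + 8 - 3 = 9*s^2 - 6*s + 1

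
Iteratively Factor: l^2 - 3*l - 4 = (l - 4)*(l + 1)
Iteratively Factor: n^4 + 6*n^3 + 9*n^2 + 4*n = (n + 4)*(n^3 + 2*n^2 + n) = n*(n + 4)*(n^2 + 2*n + 1) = n*(n + 1)*(n + 4)*(n + 1)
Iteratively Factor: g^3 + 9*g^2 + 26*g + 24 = (g + 4)*(g^2 + 5*g + 6) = (g + 3)*(g + 4)*(g + 2)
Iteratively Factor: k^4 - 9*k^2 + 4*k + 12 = (k - 2)*(k^3 + 2*k^2 - 5*k - 6) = (k - 2)^2*(k^2 + 4*k + 3) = (k - 2)^2*(k + 3)*(k + 1)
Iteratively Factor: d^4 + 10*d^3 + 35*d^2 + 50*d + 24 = (d + 4)*(d^3 + 6*d^2 + 11*d + 6) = (d + 2)*(d + 4)*(d^2 + 4*d + 3) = (d + 2)*(d + 3)*(d + 4)*(d + 1)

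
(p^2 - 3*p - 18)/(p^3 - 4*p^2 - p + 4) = (p^2 - 3*p - 18)/(p^3 - 4*p^2 - p + 4)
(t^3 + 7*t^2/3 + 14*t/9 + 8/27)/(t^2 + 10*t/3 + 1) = (t^2 + 2*t + 8/9)/(t + 3)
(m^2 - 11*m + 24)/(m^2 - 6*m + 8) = (m^2 - 11*m + 24)/(m^2 - 6*m + 8)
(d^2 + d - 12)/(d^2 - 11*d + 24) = (d + 4)/(d - 8)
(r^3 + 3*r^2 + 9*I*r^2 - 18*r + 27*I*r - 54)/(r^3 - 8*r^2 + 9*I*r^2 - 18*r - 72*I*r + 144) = (r + 3)/(r - 8)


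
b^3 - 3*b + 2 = (b - 1)^2*(b + 2)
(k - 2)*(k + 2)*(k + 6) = k^3 + 6*k^2 - 4*k - 24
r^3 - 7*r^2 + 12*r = r*(r - 4)*(r - 3)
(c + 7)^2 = c^2 + 14*c + 49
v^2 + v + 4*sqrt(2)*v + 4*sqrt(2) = (v + 1)*(v + 4*sqrt(2))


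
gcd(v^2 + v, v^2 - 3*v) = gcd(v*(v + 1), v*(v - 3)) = v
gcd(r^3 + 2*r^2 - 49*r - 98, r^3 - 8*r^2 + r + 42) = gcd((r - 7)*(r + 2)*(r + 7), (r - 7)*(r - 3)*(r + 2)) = r^2 - 5*r - 14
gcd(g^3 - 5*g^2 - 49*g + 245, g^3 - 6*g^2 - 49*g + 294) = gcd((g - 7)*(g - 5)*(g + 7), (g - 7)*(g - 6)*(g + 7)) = g^2 - 49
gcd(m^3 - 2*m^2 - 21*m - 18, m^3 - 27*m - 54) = m^2 - 3*m - 18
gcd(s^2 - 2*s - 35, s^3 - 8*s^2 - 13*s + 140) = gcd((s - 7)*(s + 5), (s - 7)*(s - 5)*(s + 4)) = s - 7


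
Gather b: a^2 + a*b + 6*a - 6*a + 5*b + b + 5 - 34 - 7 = a^2 + b*(a + 6) - 36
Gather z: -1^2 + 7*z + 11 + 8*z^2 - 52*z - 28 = 8*z^2 - 45*z - 18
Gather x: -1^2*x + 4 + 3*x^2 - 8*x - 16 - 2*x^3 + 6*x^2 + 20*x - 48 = -2*x^3 + 9*x^2 + 11*x - 60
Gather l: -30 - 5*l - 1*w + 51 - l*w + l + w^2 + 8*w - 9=l*(-w - 4) + w^2 + 7*w + 12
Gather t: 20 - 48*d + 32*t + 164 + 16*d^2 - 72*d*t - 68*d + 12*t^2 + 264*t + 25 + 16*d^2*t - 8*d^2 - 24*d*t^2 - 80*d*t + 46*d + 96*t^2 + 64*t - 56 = 8*d^2 - 70*d + t^2*(108 - 24*d) + t*(16*d^2 - 152*d + 360) + 153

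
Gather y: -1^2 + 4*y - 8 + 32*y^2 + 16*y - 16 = 32*y^2 + 20*y - 25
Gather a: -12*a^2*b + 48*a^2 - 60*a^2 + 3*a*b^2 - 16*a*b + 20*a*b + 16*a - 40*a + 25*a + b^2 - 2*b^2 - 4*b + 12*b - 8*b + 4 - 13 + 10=a^2*(-12*b - 12) + a*(3*b^2 + 4*b + 1) - b^2 + 1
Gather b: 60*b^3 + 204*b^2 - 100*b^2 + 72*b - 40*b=60*b^3 + 104*b^2 + 32*b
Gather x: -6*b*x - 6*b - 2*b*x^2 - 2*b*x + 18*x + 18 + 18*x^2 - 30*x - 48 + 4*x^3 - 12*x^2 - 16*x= -6*b + 4*x^3 + x^2*(6 - 2*b) + x*(-8*b - 28) - 30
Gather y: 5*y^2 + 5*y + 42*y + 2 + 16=5*y^2 + 47*y + 18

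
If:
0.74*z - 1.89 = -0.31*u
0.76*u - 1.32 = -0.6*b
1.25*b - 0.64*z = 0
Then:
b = 1.13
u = 0.85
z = 2.20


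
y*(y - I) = y^2 - I*y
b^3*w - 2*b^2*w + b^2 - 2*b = b*(b - 2)*(b*w + 1)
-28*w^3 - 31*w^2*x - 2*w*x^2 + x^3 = (-7*w + x)*(w + x)*(4*w + x)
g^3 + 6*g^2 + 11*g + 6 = (g + 1)*(g + 2)*(g + 3)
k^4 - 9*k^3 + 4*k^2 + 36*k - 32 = (k - 8)*(k - 2)*(k - 1)*(k + 2)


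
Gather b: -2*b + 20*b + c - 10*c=18*b - 9*c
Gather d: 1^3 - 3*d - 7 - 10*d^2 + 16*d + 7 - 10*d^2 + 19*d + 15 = -20*d^2 + 32*d + 16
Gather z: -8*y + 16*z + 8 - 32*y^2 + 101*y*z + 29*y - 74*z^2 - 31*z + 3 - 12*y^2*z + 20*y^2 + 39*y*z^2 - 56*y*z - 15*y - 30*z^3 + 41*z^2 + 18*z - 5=-12*y^2 + 6*y - 30*z^3 + z^2*(39*y - 33) + z*(-12*y^2 + 45*y + 3) + 6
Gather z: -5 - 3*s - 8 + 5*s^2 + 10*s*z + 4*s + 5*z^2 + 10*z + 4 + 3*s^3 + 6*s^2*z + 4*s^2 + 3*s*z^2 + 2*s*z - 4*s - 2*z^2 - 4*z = 3*s^3 + 9*s^2 - 3*s + z^2*(3*s + 3) + z*(6*s^2 + 12*s + 6) - 9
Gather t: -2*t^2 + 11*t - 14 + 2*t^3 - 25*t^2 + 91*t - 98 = 2*t^3 - 27*t^2 + 102*t - 112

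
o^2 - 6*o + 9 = (o - 3)^2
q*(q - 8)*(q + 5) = q^3 - 3*q^2 - 40*q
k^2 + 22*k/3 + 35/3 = (k + 7/3)*(k + 5)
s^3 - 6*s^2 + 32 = (s - 4)^2*(s + 2)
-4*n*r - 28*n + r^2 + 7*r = (-4*n + r)*(r + 7)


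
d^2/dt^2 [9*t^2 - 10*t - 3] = 18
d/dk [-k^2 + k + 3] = 1 - 2*k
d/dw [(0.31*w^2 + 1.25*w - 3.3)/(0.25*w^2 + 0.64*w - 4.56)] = (-0.1141*w^2 - 1.1772*w - 3.588)/(0.0625*w^4 + 0.32*w^3 - 1.8704*w^2 - 5.8368*w + 20.7936)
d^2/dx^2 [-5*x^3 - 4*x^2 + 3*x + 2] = -30*x - 8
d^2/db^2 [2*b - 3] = 0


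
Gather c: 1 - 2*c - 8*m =-2*c - 8*m + 1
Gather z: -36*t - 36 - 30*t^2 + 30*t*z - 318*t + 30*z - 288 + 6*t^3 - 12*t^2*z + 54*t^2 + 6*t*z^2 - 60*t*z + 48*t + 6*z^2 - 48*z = 6*t^3 + 24*t^2 - 306*t + z^2*(6*t + 6) + z*(-12*t^2 - 30*t - 18) - 324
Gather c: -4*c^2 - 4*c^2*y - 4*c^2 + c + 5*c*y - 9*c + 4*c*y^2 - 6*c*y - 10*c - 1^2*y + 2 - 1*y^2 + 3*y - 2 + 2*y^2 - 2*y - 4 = c^2*(-4*y - 8) + c*(4*y^2 - y - 18) + y^2 - 4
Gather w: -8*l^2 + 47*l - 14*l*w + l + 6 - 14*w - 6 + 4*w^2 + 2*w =-8*l^2 + 48*l + 4*w^2 + w*(-14*l - 12)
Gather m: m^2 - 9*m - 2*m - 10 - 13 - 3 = m^2 - 11*m - 26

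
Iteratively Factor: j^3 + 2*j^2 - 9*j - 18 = (j + 2)*(j^2 - 9) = (j - 3)*(j + 2)*(j + 3)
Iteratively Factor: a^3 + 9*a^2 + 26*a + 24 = (a + 2)*(a^2 + 7*a + 12) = (a + 2)*(a + 3)*(a + 4)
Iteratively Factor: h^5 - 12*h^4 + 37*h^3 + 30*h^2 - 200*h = (h - 5)*(h^4 - 7*h^3 + 2*h^2 + 40*h) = h*(h - 5)*(h^3 - 7*h^2 + 2*h + 40) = h*(h - 5)^2*(h^2 - 2*h - 8) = h*(h - 5)^2*(h + 2)*(h - 4)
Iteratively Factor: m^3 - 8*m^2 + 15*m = (m - 5)*(m^2 - 3*m) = (m - 5)*(m - 3)*(m)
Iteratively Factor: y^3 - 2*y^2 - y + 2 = (y - 2)*(y^2 - 1) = (y - 2)*(y + 1)*(y - 1)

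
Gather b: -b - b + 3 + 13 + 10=26 - 2*b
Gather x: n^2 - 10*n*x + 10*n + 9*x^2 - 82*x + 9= n^2 + 10*n + 9*x^2 + x*(-10*n - 82) + 9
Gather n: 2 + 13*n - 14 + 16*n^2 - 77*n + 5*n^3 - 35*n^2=5*n^3 - 19*n^2 - 64*n - 12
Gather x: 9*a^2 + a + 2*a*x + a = 9*a^2 + 2*a*x + 2*a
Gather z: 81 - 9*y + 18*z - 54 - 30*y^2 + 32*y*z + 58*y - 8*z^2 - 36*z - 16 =-30*y^2 + 49*y - 8*z^2 + z*(32*y - 18) + 11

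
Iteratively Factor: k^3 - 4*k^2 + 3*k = (k - 3)*(k^2 - k) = k*(k - 3)*(k - 1)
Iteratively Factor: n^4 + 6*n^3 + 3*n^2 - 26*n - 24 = (n + 3)*(n^3 + 3*n^2 - 6*n - 8) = (n - 2)*(n + 3)*(n^2 + 5*n + 4) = (n - 2)*(n + 1)*(n + 3)*(n + 4)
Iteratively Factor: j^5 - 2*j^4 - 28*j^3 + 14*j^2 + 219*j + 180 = (j - 5)*(j^4 + 3*j^3 - 13*j^2 - 51*j - 36) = (j - 5)*(j + 3)*(j^3 - 13*j - 12) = (j - 5)*(j + 1)*(j + 3)*(j^2 - j - 12) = (j - 5)*(j - 4)*(j + 1)*(j + 3)*(j + 3)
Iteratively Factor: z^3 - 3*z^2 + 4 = (z - 2)*(z^2 - z - 2) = (z - 2)^2*(z + 1)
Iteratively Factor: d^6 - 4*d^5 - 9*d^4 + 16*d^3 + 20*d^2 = (d)*(d^5 - 4*d^4 - 9*d^3 + 16*d^2 + 20*d) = d*(d - 5)*(d^4 + d^3 - 4*d^2 - 4*d) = d*(d - 5)*(d - 2)*(d^3 + 3*d^2 + 2*d) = d*(d - 5)*(d - 2)*(d + 2)*(d^2 + d) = d*(d - 5)*(d - 2)*(d + 1)*(d + 2)*(d)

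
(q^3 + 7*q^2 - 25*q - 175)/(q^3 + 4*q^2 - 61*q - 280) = (q - 5)/(q - 8)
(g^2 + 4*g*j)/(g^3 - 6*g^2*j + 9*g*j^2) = (g + 4*j)/(g^2 - 6*g*j + 9*j^2)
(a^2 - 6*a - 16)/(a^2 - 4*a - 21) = (-a^2 + 6*a + 16)/(-a^2 + 4*a + 21)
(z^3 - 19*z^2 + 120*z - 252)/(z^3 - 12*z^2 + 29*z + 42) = (z - 6)/(z + 1)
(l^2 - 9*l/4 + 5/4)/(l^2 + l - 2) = (l - 5/4)/(l + 2)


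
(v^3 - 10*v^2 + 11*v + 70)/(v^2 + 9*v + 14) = (v^2 - 12*v + 35)/(v + 7)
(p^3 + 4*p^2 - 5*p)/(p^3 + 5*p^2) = (p - 1)/p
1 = 1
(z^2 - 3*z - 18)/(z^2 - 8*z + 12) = (z + 3)/(z - 2)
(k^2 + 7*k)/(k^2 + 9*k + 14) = k/(k + 2)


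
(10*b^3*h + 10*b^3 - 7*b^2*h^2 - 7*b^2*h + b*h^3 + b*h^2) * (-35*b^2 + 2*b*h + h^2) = -350*b^5*h - 350*b^5 + 265*b^4*h^2 + 265*b^4*h - 39*b^3*h^3 - 39*b^3*h^2 - 5*b^2*h^4 - 5*b^2*h^3 + b*h^5 + b*h^4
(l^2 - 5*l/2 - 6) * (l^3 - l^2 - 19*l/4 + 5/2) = l^5 - 7*l^4/2 - 33*l^3/4 + 163*l^2/8 + 89*l/4 - 15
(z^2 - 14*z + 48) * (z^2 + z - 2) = z^4 - 13*z^3 + 32*z^2 + 76*z - 96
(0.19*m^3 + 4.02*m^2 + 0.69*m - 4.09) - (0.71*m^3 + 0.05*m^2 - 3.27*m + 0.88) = -0.52*m^3 + 3.97*m^2 + 3.96*m - 4.97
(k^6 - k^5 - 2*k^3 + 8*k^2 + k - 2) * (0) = 0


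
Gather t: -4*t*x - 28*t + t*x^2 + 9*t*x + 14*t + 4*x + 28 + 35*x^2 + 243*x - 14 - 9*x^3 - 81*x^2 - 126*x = t*(x^2 + 5*x - 14) - 9*x^3 - 46*x^2 + 121*x + 14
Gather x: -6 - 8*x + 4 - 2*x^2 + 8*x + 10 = 8 - 2*x^2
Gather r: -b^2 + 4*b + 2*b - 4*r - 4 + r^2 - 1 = -b^2 + 6*b + r^2 - 4*r - 5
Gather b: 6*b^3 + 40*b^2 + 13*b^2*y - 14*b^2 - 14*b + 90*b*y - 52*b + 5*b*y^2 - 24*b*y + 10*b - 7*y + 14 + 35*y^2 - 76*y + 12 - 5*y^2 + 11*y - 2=6*b^3 + b^2*(13*y + 26) + b*(5*y^2 + 66*y - 56) + 30*y^2 - 72*y + 24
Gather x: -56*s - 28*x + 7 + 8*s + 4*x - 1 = -48*s - 24*x + 6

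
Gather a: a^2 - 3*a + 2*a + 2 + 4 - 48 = a^2 - a - 42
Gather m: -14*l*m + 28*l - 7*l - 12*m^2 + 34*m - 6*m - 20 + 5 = 21*l - 12*m^2 + m*(28 - 14*l) - 15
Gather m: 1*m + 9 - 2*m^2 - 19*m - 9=-2*m^2 - 18*m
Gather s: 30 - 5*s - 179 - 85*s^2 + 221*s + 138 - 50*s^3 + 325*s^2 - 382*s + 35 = -50*s^3 + 240*s^2 - 166*s + 24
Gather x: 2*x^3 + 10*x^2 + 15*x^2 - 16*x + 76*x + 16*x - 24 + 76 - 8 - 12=2*x^3 + 25*x^2 + 76*x + 32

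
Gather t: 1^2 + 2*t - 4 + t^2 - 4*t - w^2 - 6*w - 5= t^2 - 2*t - w^2 - 6*w - 8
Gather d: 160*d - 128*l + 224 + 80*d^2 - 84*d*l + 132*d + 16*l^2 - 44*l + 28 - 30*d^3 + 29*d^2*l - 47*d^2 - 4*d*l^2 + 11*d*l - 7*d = -30*d^3 + d^2*(29*l + 33) + d*(-4*l^2 - 73*l + 285) + 16*l^2 - 172*l + 252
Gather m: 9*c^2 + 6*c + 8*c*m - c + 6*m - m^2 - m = 9*c^2 + 5*c - m^2 + m*(8*c + 5)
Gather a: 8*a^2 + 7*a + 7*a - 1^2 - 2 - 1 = 8*a^2 + 14*a - 4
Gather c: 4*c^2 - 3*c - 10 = 4*c^2 - 3*c - 10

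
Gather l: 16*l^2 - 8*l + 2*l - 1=16*l^2 - 6*l - 1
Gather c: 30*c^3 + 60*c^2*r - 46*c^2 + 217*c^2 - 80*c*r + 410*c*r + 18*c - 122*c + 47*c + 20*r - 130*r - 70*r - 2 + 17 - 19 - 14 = 30*c^3 + c^2*(60*r + 171) + c*(330*r - 57) - 180*r - 18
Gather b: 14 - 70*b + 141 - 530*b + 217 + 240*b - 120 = 252 - 360*b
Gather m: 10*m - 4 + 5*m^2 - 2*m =5*m^2 + 8*m - 4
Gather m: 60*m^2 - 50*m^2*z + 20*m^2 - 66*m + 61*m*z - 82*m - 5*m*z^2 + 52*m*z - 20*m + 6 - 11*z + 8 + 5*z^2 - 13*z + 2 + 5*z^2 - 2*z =m^2*(80 - 50*z) + m*(-5*z^2 + 113*z - 168) + 10*z^2 - 26*z + 16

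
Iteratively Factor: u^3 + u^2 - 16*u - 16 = (u + 4)*(u^2 - 3*u - 4) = (u - 4)*(u + 4)*(u + 1)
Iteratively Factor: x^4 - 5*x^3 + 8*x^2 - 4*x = (x)*(x^3 - 5*x^2 + 8*x - 4) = x*(x - 2)*(x^2 - 3*x + 2) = x*(x - 2)^2*(x - 1)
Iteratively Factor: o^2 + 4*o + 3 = (o + 1)*(o + 3)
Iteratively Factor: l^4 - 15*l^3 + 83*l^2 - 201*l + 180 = (l - 3)*(l^3 - 12*l^2 + 47*l - 60) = (l - 5)*(l - 3)*(l^2 - 7*l + 12) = (l - 5)*(l - 3)^2*(l - 4)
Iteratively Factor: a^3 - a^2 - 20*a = (a + 4)*(a^2 - 5*a) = a*(a + 4)*(a - 5)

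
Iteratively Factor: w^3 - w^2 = (w)*(w^2 - w) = w*(w - 1)*(w)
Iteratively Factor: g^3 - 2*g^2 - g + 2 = (g - 2)*(g^2 - 1) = (g - 2)*(g + 1)*(g - 1)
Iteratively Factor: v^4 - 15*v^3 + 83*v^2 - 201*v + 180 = (v - 5)*(v^3 - 10*v^2 + 33*v - 36) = (v - 5)*(v - 4)*(v^2 - 6*v + 9) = (v - 5)*(v - 4)*(v - 3)*(v - 3)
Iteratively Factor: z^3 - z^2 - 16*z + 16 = (z + 4)*(z^2 - 5*z + 4) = (z - 4)*(z + 4)*(z - 1)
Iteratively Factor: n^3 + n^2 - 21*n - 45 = (n + 3)*(n^2 - 2*n - 15) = (n + 3)^2*(n - 5)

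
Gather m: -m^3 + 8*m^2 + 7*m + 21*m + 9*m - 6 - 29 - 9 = -m^3 + 8*m^2 + 37*m - 44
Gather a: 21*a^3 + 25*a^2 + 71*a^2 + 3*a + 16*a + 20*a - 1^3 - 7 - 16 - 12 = 21*a^3 + 96*a^2 + 39*a - 36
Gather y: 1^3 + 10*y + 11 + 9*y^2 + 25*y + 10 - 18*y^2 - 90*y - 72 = -9*y^2 - 55*y - 50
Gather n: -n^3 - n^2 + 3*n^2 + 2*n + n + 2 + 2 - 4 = -n^3 + 2*n^2 + 3*n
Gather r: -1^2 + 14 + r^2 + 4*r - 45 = r^2 + 4*r - 32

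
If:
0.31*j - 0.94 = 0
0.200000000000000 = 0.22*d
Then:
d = 0.91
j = 3.03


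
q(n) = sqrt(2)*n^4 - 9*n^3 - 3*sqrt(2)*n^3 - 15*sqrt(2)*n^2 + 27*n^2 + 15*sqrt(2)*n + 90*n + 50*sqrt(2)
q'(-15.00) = -28093.06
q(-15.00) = 115993.02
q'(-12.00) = -15523.53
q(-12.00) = 51777.87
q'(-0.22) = 106.68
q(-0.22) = 46.67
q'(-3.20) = -518.00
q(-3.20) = 356.31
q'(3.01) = -59.62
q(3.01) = 212.84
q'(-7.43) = -4488.24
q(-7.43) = 9305.55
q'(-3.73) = -778.25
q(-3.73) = 697.37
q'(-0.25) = 105.75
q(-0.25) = 43.48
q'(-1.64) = -39.57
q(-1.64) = -27.47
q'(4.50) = -125.72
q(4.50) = 61.53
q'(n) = 4*sqrt(2)*n^3 - 27*n^2 - 9*sqrt(2)*n^2 - 30*sqrt(2)*n + 54*n + 15*sqrt(2) + 90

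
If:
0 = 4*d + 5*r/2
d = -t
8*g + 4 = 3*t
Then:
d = -t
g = 3*t/8 - 1/2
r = 8*t/5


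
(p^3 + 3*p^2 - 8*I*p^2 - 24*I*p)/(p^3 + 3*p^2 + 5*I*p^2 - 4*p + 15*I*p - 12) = p*(p - 8*I)/(p^2 + 5*I*p - 4)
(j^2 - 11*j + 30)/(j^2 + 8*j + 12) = (j^2 - 11*j + 30)/(j^2 + 8*j + 12)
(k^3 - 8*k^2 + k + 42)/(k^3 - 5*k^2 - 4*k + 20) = (k^2 - 10*k + 21)/(k^2 - 7*k + 10)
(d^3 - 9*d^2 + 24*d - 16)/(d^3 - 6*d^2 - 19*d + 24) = (d^2 - 8*d + 16)/(d^2 - 5*d - 24)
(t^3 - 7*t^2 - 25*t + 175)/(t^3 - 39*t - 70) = (t - 5)/(t + 2)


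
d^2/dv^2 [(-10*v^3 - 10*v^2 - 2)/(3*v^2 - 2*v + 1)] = 4*(-35*v^3 + 48*v^2 + 3*v - 6)/(27*v^6 - 54*v^5 + 63*v^4 - 44*v^3 + 21*v^2 - 6*v + 1)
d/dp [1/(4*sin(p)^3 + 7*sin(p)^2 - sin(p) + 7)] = (-12*sin(p)^2 - 14*sin(p) + 1)*cos(p)/(4*sin(p)^3 + 7*sin(p)^2 - sin(p) + 7)^2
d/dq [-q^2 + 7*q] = 7 - 2*q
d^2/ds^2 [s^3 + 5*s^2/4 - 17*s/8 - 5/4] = 6*s + 5/2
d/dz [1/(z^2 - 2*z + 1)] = 2*(1 - z)/(z^2 - 2*z + 1)^2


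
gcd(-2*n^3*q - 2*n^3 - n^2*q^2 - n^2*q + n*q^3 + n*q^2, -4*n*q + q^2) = 1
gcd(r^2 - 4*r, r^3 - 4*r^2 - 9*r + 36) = r - 4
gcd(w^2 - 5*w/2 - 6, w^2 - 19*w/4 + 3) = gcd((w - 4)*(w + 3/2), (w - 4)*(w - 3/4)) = w - 4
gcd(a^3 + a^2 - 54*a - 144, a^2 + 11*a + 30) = a + 6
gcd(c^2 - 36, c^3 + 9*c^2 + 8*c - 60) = c + 6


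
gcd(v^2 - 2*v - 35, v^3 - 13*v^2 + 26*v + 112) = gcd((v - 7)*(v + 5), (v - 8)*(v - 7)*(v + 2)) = v - 7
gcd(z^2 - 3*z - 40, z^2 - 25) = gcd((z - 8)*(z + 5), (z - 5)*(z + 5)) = z + 5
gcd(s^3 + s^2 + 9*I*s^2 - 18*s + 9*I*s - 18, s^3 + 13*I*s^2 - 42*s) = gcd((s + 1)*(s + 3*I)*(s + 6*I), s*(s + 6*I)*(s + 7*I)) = s + 6*I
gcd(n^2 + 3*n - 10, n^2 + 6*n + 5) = n + 5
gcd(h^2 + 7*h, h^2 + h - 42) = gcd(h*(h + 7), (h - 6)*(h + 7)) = h + 7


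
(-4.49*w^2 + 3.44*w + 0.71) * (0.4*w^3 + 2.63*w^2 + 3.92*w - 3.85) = -1.796*w^5 - 10.4327*w^4 - 8.2696*w^3 + 32.6386*w^2 - 10.4608*w - 2.7335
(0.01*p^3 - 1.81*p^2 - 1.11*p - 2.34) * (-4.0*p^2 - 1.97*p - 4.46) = -0.04*p^5 + 7.2203*p^4 + 7.9611*p^3 + 19.6193*p^2 + 9.5604*p + 10.4364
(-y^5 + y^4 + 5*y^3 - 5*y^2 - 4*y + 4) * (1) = -y^5 + y^4 + 5*y^3 - 5*y^2 - 4*y + 4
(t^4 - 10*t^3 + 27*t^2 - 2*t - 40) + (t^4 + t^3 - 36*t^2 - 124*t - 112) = 2*t^4 - 9*t^3 - 9*t^2 - 126*t - 152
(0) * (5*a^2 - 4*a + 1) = 0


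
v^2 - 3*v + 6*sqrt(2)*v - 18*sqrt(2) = (v - 3)*(v + 6*sqrt(2))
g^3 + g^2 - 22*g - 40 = (g - 5)*(g + 2)*(g + 4)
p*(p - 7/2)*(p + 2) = p^3 - 3*p^2/2 - 7*p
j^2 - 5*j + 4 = (j - 4)*(j - 1)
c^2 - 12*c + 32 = (c - 8)*(c - 4)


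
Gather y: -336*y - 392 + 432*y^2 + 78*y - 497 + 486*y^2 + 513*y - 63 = 918*y^2 + 255*y - 952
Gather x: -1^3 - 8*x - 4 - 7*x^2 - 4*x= -7*x^2 - 12*x - 5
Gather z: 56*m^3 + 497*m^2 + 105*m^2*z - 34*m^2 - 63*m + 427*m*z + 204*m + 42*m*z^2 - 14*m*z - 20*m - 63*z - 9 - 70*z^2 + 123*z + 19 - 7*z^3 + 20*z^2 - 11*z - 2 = 56*m^3 + 463*m^2 + 121*m - 7*z^3 + z^2*(42*m - 50) + z*(105*m^2 + 413*m + 49) + 8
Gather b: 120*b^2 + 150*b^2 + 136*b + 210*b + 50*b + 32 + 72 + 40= 270*b^2 + 396*b + 144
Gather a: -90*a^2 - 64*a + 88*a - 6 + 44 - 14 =-90*a^2 + 24*a + 24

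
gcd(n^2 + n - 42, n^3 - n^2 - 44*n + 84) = n^2 + n - 42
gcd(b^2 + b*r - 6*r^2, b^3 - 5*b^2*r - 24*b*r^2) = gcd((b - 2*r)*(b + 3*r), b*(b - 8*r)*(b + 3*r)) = b + 3*r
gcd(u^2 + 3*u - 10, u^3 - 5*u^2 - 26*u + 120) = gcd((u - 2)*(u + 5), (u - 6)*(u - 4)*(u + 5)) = u + 5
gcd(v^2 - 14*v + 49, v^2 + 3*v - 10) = 1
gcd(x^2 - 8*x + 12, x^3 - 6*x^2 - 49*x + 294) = x - 6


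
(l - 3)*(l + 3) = l^2 - 9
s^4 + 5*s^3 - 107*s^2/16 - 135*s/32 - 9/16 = (s - 3/2)*(s + 1/4)^2*(s + 6)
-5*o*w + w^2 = w*(-5*o + w)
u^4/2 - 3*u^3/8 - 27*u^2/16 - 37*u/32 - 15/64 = (u/2 + 1/4)*(u - 5/2)*(u + 1/2)*(u + 3/4)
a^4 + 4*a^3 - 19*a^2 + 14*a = a*(a - 2)*(a - 1)*(a + 7)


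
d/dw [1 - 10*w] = -10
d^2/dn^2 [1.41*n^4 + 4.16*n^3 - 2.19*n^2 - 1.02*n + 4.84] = 16.92*n^2 + 24.96*n - 4.38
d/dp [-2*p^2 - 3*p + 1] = -4*p - 3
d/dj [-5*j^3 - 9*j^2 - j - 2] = -15*j^2 - 18*j - 1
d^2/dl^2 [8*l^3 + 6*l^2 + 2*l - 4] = 48*l + 12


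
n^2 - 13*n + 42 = (n - 7)*(n - 6)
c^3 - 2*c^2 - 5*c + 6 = (c - 3)*(c - 1)*(c + 2)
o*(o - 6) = o^2 - 6*o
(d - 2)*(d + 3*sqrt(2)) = d^2 - 2*d + 3*sqrt(2)*d - 6*sqrt(2)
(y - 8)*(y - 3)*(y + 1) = y^3 - 10*y^2 + 13*y + 24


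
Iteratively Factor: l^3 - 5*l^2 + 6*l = (l - 3)*(l^2 - 2*l) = (l - 3)*(l - 2)*(l)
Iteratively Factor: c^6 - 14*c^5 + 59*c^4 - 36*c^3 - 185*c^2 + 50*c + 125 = (c - 5)*(c^5 - 9*c^4 + 14*c^3 + 34*c^2 - 15*c - 25) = (c - 5)^2*(c^4 - 4*c^3 - 6*c^2 + 4*c + 5) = (c - 5)^2*(c + 1)*(c^3 - 5*c^2 - c + 5) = (c - 5)^3*(c + 1)*(c^2 - 1) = (c - 5)^3*(c - 1)*(c + 1)*(c + 1)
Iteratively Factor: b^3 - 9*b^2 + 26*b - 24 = (b - 4)*(b^2 - 5*b + 6) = (b - 4)*(b - 3)*(b - 2)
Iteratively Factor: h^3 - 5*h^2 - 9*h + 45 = (h + 3)*(h^2 - 8*h + 15) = (h - 3)*(h + 3)*(h - 5)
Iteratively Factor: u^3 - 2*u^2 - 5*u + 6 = (u - 3)*(u^2 + u - 2) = (u - 3)*(u - 1)*(u + 2)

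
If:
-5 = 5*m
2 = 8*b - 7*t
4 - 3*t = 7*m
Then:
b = 83/24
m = -1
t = 11/3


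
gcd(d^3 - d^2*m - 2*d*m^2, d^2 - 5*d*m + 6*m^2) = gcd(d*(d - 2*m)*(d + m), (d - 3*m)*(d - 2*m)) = d - 2*m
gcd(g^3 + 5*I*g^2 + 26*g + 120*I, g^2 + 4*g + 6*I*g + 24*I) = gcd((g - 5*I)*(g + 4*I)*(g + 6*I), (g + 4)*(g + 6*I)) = g + 6*I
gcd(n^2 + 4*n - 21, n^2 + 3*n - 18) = n - 3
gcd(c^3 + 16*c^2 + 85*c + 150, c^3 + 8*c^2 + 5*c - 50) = c^2 + 10*c + 25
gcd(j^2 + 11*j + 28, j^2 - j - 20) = j + 4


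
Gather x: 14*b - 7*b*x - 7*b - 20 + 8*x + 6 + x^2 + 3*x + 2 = 7*b + x^2 + x*(11 - 7*b) - 12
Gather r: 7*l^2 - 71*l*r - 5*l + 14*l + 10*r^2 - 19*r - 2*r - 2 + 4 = 7*l^2 + 9*l + 10*r^2 + r*(-71*l - 21) + 2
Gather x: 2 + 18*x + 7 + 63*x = 81*x + 9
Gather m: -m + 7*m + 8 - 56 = 6*m - 48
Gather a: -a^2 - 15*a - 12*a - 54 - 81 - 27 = -a^2 - 27*a - 162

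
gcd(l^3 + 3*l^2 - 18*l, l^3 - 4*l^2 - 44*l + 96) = l + 6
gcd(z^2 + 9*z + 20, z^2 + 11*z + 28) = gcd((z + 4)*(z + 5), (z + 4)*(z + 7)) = z + 4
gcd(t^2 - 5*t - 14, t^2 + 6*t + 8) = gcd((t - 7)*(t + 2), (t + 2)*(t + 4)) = t + 2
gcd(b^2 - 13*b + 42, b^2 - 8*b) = 1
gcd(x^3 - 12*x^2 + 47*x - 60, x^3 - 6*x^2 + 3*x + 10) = x - 5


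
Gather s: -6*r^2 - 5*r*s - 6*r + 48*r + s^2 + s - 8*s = -6*r^2 + 42*r + s^2 + s*(-5*r - 7)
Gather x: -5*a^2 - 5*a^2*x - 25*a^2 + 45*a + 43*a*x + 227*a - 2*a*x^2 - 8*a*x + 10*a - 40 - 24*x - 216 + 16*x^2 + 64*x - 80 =-30*a^2 + 282*a + x^2*(16 - 2*a) + x*(-5*a^2 + 35*a + 40) - 336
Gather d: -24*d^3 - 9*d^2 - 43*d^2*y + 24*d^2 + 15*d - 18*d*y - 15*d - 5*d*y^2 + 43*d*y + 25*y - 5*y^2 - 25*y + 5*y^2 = -24*d^3 + d^2*(15 - 43*y) + d*(-5*y^2 + 25*y)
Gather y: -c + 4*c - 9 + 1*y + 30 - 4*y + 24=3*c - 3*y + 45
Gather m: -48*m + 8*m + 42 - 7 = 35 - 40*m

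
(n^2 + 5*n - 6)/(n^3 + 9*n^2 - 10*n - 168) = (n - 1)/(n^2 + 3*n - 28)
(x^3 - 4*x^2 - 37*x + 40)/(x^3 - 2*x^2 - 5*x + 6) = (x^2 - 3*x - 40)/(x^2 - x - 6)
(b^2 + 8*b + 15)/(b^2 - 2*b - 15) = (b + 5)/(b - 5)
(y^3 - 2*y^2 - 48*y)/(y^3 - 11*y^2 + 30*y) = (y^2 - 2*y - 48)/(y^2 - 11*y + 30)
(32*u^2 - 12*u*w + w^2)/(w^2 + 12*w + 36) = (32*u^2 - 12*u*w + w^2)/(w^2 + 12*w + 36)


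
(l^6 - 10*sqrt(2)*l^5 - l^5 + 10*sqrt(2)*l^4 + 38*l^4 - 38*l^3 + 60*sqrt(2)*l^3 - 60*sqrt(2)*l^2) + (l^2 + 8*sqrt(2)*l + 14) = l^6 - 10*sqrt(2)*l^5 - l^5 + 10*sqrt(2)*l^4 + 38*l^4 - 38*l^3 + 60*sqrt(2)*l^3 - 60*sqrt(2)*l^2 + l^2 + 8*sqrt(2)*l + 14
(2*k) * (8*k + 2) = 16*k^2 + 4*k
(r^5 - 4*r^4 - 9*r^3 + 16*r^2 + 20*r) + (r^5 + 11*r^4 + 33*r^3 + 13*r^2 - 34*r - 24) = 2*r^5 + 7*r^4 + 24*r^3 + 29*r^2 - 14*r - 24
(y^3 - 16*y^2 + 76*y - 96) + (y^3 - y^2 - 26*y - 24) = 2*y^3 - 17*y^2 + 50*y - 120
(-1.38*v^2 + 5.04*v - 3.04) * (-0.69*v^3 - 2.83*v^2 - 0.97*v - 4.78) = 0.9522*v^5 + 0.4278*v^4 - 10.827*v^3 + 10.3108*v^2 - 21.1424*v + 14.5312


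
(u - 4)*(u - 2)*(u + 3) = u^3 - 3*u^2 - 10*u + 24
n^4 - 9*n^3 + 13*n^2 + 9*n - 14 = (n - 7)*(n - 2)*(n - 1)*(n + 1)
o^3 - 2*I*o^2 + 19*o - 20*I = (o - 5*I)*(o - I)*(o + 4*I)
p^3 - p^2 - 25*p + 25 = (p - 5)*(p - 1)*(p + 5)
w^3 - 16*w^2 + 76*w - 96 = (w - 8)*(w - 6)*(w - 2)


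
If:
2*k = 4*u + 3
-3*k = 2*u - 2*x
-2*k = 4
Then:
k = -2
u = -7/4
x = -19/4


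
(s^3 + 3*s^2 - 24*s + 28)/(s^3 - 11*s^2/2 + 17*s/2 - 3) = 2*(s^2 + 5*s - 14)/(2*s^2 - 7*s + 3)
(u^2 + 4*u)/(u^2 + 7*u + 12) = u/(u + 3)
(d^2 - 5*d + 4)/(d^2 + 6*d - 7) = (d - 4)/(d + 7)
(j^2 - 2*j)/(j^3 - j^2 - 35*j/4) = 4*(2 - j)/(-4*j^2 + 4*j + 35)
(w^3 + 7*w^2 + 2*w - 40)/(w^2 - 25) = (w^2 + 2*w - 8)/(w - 5)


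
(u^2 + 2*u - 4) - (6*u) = u^2 - 4*u - 4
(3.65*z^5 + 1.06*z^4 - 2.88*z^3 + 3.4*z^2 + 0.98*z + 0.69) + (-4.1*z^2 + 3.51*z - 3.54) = 3.65*z^5 + 1.06*z^4 - 2.88*z^3 - 0.7*z^2 + 4.49*z - 2.85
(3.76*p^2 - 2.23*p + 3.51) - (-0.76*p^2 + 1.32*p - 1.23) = 4.52*p^2 - 3.55*p + 4.74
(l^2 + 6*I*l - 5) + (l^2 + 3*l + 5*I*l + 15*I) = 2*l^2 + 3*l + 11*I*l - 5 + 15*I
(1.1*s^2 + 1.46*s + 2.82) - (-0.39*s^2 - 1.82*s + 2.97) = 1.49*s^2 + 3.28*s - 0.15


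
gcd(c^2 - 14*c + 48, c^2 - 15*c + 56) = c - 8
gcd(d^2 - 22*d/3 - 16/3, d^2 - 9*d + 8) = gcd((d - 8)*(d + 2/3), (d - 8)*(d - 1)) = d - 8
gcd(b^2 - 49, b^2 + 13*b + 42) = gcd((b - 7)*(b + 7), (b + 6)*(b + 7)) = b + 7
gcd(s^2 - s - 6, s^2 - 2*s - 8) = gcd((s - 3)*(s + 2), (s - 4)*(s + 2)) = s + 2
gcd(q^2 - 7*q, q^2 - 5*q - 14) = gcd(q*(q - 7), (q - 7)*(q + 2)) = q - 7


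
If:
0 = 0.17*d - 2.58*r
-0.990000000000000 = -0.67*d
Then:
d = 1.48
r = 0.10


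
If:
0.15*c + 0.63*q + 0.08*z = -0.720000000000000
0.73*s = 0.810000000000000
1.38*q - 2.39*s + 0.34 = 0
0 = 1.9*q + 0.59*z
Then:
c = -8.96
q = 1.68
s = 1.11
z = -5.40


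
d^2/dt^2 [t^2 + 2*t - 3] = 2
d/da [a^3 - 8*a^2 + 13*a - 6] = 3*a^2 - 16*a + 13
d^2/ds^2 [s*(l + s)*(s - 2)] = 2*l + 6*s - 4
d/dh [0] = 0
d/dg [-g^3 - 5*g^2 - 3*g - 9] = -3*g^2 - 10*g - 3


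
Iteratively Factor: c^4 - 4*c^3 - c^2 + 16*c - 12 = (c - 1)*(c^3 - 3*c^2 - 4*c + 12) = (c - 1)*(c + 2)*(c^2 - 5*c + 6) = (c - 2)*(c - 1)*(c + 2)*(c - 3)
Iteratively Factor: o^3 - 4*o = (o)*(o^2 - 4) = o*(o - 2)*(o + 2)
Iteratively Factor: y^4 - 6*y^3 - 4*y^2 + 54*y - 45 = (y - 1)*(y^3 - 5*y^2 - 9*y + 45) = (y - 1)*(y + 3)*(y^2 - 8*y + 15) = (y - 3)*(y - 1)*(y + 3)*(y - 5)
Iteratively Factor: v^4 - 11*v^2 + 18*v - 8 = (v - 1)*(v^3 + v^2 - 10*v + 8) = (v - 1)*(v + 4)*(v^2 - 3*v + 2) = (v - 1)^2*(v + 4)*(v - 2)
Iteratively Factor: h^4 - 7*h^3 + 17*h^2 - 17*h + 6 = (h - 3)*(h^3 - 4*h^2 + 5*h - 2) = (h - 3)*(h - 1)*(h^2 - 3*h + 2) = (h - 3)*(h - 1)^2*(h - 2)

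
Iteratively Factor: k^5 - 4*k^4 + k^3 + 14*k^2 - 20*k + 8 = (k - 1)*(k^4 - 3*k^3 - 2*k^2 + 12*k - 8) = (k - 2)*(k - 1)*(k^3 - k^2 - 4*k + 4) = (k - 2)*(k - 1)^2*(k^2 - 4) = (k - 2)*(k - 1)^2*(k + 2)*(k - 2)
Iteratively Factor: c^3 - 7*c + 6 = (c - 2)*(c^2 + 2*c - 3) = (c - 2)*(c - 1)*(c + 3)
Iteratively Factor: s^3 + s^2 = (s)*(s^2 + s) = s^2*(s + 1)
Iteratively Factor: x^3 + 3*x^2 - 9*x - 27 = (x - 3)*(x^2 + 6*x + 9) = (x - 3)*(x + 3)*(x + 3)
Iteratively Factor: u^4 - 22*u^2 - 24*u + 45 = (u + 3)*(u^3 - 3*u^2 - 13*u + 15) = (u - 5)*(u + 3)*(u^2 + 2*u - 3) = (u - 5)*(u + 3)^2*(u - 1)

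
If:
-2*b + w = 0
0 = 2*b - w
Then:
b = w/2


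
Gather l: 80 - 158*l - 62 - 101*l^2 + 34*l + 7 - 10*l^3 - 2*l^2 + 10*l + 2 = -10*l^3 - 103*l^2 - 114*l + 27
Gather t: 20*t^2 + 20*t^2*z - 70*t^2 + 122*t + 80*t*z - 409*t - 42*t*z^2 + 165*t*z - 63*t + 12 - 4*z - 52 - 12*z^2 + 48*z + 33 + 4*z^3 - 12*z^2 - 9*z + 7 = t^2*(20*z - 50) + t*(-42*z^2 + 245*z - 350) + 4*z^3 - 24*z^2 + 35*z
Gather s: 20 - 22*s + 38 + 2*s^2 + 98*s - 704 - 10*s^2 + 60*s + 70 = -8*s^2 + 136*s - 576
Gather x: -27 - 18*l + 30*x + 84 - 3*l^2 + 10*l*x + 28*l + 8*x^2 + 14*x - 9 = -3*l^2 + 10*l + 8*x^2 + x*(10*l + 44) + 48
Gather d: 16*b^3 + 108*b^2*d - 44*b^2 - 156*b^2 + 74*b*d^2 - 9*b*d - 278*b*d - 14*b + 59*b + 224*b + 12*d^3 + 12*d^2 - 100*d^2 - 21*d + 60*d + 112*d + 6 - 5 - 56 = 16*b^3 - 200*b^2 + 269*b + 12*d^3 + d^2*(74*b - 88) + d*(108*b^2 - 287*b + 151) - 55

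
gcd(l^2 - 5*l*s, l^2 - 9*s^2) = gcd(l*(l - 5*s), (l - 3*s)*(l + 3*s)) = 1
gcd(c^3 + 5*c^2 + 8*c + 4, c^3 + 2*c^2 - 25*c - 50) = c + 2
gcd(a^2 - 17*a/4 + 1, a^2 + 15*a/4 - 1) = a - 1/4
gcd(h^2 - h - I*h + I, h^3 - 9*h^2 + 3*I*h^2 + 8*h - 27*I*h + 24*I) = h - 1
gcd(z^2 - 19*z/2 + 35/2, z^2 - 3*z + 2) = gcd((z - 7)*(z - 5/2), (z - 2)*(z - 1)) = 1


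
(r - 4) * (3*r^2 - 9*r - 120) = 3*r^3 - 21*r^2 - 84*r + 480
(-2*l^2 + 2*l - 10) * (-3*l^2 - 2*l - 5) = 6*l^4 - 2*l^3 + 36*l^2 + 10*l + 50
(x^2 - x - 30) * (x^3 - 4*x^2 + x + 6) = x^5 - 5*x^4 - 25*x^3 + 125*x^2 - 36*x - 180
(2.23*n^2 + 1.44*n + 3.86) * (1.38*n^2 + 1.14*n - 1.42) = 3.0774*n^4 + 4.5294*n^3 + 3.8018*n^2 + 2.3556*n - 5.4812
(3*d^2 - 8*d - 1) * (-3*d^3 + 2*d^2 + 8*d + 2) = -9*d^5 + 30*d^4 + 11*d^3 - 60*d^2 - 24*d - 2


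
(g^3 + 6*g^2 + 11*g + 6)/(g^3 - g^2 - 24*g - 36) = (g + 1)/(g - 6)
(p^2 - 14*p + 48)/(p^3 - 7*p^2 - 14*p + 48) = (p - 6)/(p^2 + p - 6)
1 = 1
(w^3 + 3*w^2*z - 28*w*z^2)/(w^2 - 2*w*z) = (w^2 + 3*w*z - 28*z^2)/(w - 2*z)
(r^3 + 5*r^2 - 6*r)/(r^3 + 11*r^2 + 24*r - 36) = r/(r + 6)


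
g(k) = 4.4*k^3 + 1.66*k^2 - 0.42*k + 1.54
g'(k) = 13.2*k^2 + 3.32*k - 0.42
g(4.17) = 347.71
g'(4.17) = 242.96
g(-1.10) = -1.85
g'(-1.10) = 11.90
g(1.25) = 12.20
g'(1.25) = 24.36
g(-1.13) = -2.21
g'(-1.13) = 12.68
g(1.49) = 19.15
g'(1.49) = 33.83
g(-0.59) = 1.46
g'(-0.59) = 2.22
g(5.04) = 604.90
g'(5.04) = 351.61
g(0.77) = 4.21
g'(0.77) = 9.96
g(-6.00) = -886.58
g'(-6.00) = 454.86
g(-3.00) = -101.06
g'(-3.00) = 108.42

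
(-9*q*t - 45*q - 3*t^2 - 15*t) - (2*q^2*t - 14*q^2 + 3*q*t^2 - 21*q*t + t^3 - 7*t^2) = -2*q^2*t + 14*q^2 - 3*q*t^2 + 12*q*t - 45*q - t^3 + 4*t^2 - 15*t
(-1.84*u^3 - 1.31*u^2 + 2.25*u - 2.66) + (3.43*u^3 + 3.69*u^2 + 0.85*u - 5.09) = 1.59*u^3 + 2.38*u^2 + 3.1*u - 7.75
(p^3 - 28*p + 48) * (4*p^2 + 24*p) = 4*p^5 + 24*p^4 - 112*p^3 - 480*p^2 + 1152*p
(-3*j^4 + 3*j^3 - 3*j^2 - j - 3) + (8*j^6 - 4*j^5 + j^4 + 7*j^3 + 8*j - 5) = 8*j^6 - 4*j^5 - 2*j^4 + 10*j^3 - 3*j^2 + 7*j - 8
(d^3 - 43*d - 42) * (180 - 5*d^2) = -5*d^5 + 395*d^3 + 210*d^2 - 7740*d - 7560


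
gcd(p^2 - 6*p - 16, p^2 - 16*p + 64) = p - 8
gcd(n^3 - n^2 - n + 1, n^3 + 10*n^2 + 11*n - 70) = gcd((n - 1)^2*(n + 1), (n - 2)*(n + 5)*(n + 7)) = 1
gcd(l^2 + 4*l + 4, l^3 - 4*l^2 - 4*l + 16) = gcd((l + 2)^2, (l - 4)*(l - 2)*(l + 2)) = l + 2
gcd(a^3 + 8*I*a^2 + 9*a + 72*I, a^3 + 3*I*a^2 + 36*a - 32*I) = a + 8*I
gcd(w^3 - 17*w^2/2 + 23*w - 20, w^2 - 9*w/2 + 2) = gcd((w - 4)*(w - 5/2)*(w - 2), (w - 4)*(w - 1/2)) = w - 4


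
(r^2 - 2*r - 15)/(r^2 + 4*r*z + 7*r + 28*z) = (r^2 - 2*r - 15)/(r^2 + 4*r*z + 7*r + 28*z)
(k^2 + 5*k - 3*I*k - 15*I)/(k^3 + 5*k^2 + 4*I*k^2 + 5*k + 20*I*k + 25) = (k - 3*I)/(k^2 + 4*I*k + 5)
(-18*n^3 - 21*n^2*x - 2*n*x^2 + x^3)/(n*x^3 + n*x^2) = (-18*n^3 - 21*n^2*x - 2*n*x^2 + x^3)/(n*x^2*(x + 1))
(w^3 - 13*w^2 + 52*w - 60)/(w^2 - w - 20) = (w^2 - 8*w + 12)/(w + 4)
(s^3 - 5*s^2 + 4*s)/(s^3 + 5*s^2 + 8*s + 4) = s*(s^2 - 5*s + 4)/(s^3 + 5*s^2 + 8*s + 4)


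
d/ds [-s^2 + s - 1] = 1 - 2*s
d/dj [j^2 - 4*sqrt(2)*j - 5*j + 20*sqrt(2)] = 2*j - 4*sqrt(2) - 5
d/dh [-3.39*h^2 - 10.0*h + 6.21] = -6.78*h - 10.0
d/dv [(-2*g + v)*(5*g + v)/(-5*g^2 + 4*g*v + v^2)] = g/(g^2 - 2*g*v + v^2)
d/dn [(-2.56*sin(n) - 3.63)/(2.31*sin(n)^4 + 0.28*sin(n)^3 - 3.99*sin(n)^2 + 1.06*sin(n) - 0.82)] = (17.7408*sin(n)^4 + 34.9748*sin(n)^3 - 7.1652*sin(n)^2 - 28.9674*sin(n) + 5.947)*cos(n)/(5.3361*sin(n)^8 + 1.2936*sin(n)^7 - 18.3554*sin(n)^6 + 2.6628*sin(n)^5 + 12.7253*sin(n)^4 - 8.918*sin(n)^3 + 7.6672*sin(n)^2 - 1.7384*sin(n) + 0.6724)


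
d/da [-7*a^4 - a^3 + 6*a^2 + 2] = a*(-28*a^2 - 3*a + 12)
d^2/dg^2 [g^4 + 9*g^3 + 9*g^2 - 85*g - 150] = 12*g^2 + 54*g + 18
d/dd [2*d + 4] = 2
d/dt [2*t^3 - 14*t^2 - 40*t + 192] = 6*t^2 - 28*t - 40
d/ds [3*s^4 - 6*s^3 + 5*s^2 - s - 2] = 12*s^3 - 18*s^2 + 10*s - 1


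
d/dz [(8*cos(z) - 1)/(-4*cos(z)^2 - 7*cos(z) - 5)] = (-32*cos(z)^2 + 8*cos(z) + 47)*sin(z)/(-4*sin(z)^2 + 7*cos(z) + 9)^2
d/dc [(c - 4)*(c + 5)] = 2*c + 1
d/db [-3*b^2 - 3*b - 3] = -6*b - 3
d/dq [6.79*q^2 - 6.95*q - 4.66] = 13.58*q - 6.95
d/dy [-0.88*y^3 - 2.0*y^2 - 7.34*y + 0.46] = -2.64*y^2 - 4.0*y - 7.34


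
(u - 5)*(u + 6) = u^2 + u - 30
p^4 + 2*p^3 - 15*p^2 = p^2*(p - 3)*(p + 5)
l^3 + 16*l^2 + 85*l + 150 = (l + 5)^2*(l + 6)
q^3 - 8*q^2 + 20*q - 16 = (q - 4)*(q - 2)^2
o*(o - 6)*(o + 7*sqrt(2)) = o^3 - 6*o^2 + 7*sqrt(2)*o^2 - 42*sqrt(2)*o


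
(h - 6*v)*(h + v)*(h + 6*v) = h^3 + h^2*v - 36*h*v^2 - 36*v^3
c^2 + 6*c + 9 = (c + 3)^2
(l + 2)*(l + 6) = l^2 + 8*l + 12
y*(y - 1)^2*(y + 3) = y^4 + y^3 - 5*y^2 + 3*y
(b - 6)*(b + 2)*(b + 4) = b^3 - 28*b - 48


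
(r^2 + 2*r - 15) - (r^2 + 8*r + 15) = -6*r - 30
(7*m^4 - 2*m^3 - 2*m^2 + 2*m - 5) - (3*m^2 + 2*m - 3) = 7*m^4 - 2*m^3 - 5*m^2 - 2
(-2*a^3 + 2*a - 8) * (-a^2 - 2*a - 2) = 2*a^5 + 4*a^4 + 2*a^3 + 4*a^2 + 12*a + 16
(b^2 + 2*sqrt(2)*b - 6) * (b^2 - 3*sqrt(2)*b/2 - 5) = b^4 + sqrt(2)*b^3/2 - 17*b^2 - sqrt(2)*b + 30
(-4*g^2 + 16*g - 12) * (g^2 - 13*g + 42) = -4*g^4 + 68*g^3 - 388*g^2 + 828*g - 504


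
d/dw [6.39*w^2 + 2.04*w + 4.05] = 12.78*w + 2.04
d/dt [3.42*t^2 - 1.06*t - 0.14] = 6.84*t - 1.06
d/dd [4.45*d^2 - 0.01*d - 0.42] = 8.9*d - 0.01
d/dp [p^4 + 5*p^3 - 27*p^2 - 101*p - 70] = 4*p^3 + 15*p^2 - 54*p - 101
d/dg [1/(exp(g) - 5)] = -exp(g)/(exp(g) - 5)^2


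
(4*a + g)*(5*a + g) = 20*a^2 + 9*a*g + g^2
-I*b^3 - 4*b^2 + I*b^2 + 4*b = b*(b - 4*I)*(-I*b + I)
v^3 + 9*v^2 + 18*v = v*(v + 3)*(v + 6)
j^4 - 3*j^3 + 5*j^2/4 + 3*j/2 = j*(j - 2)*(j - 3/2)*(j + 1/2)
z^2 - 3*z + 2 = (z - 2)*(z - 1)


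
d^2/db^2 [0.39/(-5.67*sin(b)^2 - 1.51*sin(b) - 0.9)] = (50.152284*sin(b)^4 + 10.017189*sin(b)^3 - 82.299867*sin(b)^2 - 20.564388*sin(b) + 2.201862)/(5.67*sin(b)^2 + 1.51*sin(b) + 0.9)^3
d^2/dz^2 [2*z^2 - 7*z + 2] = 4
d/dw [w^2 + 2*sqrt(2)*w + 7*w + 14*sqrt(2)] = 2*w + 2*sqrt(2) + 7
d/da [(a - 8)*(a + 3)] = 2*a - 5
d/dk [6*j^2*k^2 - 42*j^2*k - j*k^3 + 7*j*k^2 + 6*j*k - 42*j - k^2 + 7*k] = 12*j^2*k - 42*j^2 - 3*j*k^2 + 14*j*k + 6*j - 2*k + 7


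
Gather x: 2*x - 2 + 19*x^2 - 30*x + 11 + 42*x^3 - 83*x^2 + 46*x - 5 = 42*x^3 - 64*x^2 + 18*x + 4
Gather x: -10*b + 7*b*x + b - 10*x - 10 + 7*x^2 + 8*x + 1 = -9*b + 7*x^2 + x*(7*b - 2) - 9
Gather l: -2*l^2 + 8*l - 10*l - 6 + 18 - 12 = -2*l^2 - 2*l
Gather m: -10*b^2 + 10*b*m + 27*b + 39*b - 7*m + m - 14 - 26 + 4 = -10*b^2 + 66*b + m*(10*b - 6) - 36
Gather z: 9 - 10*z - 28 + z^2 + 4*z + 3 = z^2 - 6*z - 16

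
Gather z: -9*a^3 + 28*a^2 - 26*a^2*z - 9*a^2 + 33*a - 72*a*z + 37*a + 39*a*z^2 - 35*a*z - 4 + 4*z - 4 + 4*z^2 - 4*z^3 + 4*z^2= -9*a^3 + 19*a^2 + 70*a - 4*z^3 + z^2*(39*a + 8) + z*(-26*a^2 - 107*a + 4) - 8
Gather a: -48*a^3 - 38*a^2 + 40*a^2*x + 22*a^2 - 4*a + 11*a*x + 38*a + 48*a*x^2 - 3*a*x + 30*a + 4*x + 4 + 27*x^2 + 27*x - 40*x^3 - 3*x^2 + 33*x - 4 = -48*a^3 + a^2*(40*x - 16) + a*(48*x^2 + 8*x + 64) - 40*x^3 + 24*x^2 + 64*x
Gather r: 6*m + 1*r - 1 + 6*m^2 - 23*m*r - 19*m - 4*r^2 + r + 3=6*m^2 - 13*m - 4*r^2 + r*(2 - 23*m) + 2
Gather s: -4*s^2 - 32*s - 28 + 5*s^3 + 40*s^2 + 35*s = 5*s^3 + 36*s^2 + 3*s - 28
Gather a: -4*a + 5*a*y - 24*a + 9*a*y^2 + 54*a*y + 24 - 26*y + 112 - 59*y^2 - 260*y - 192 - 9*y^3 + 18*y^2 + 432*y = a*(9*y^2 + 59*y - 28) - 9*y^3 - 41*y^2 + 146*y - 56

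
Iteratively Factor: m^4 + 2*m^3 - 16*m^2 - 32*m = (m - 4)*(m^3 + 6*m^2 + 8*m) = (m - 4)*(m + 2)*(m^2 + 4*m) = m*(m - 4)*(m + 2)*(m + 4)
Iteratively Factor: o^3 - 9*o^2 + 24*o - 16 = (o - 4)*(o^2 - 5*o + 4) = (o - 4)^2*(o - 1)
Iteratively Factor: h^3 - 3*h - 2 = (h + 1)*(h^2 - h - 2) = (h + 1)^2*(h - 2)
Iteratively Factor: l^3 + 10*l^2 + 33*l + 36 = (l + 3)*(l^2 + 7*l + 12) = (l + 3)*(l + 4)*(l + 3)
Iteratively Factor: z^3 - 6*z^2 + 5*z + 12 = (z - 4)*(z^2 - 2*z - 3) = (z - 4)*(z + 1)*(z - 3)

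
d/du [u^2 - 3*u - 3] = 2*u - 3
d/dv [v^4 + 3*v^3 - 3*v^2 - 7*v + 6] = 4*v^3 + 9*v^2 - 6*v - 7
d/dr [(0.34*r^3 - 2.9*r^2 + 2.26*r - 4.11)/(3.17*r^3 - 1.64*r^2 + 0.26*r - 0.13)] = (8.6354*r^4 - 14.1516*r^3 + 41.9059*r^2 - 12.7268*r + 0.7748)/(10.0489*r^6 - 10.3976*r^5 + 4.338*r^4 - 1.677*r^3 + 0.494*r^2 - 0.0676*r + 0.0169)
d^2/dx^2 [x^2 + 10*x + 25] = 2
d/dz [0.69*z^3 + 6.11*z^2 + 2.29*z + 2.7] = 2.07*z^2 + 12.22*z + 2.29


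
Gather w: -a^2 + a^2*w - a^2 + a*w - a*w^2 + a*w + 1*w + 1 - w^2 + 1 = -2*a^2 + w^2*(-a - 1) + w*(a^2 + 2*a + 1) + 2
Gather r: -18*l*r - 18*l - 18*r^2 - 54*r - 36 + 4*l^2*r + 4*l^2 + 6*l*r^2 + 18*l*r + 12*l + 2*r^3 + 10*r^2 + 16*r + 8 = 4*l^2 - 6*l + 2*r^3 + r^2*(6*l - 8) + r*(4*l^2 - 38) - 28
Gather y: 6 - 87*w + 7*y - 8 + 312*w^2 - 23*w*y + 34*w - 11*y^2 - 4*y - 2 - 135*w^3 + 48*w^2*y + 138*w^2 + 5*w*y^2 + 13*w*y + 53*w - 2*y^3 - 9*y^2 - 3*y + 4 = -135*w^3 + 450*w^2 - 2*y^3 + y^2*(5*w - 20) + y*(48*w^2 - 10*w)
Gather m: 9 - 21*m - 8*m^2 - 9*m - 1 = -8*m^2 - 30*m + 8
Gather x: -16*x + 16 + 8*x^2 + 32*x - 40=8*x^2 + 16*x - 24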